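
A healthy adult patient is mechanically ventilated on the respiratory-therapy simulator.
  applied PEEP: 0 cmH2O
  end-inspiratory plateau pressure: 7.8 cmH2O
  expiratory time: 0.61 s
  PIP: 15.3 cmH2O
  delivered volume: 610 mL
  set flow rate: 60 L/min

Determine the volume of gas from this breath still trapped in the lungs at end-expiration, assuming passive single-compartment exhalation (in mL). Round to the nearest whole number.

216

Flow: 60 L/min ÷ 60 = 1 L/s.
R = (PIP − Pplat)/V̇ = (15.3 − 7.8) / 1 = 7.5/1 = 7.5 cmH2O·s/L.
C = Vt/(Pplat − PEEP) = 610.0 / (7.8 − 0) = 610.0/7.8 = 78.205 mL/cmH2O.
τ = R × C = 7.5 × 0.07821 L/cmH2O = 0.5866 s.
Fraction remaining = e^(−Te/τ) = e^(−0.61/0.5866) = 0.3535.
Trapped volume = 610.0 × 0.3535 = 215.64 mL.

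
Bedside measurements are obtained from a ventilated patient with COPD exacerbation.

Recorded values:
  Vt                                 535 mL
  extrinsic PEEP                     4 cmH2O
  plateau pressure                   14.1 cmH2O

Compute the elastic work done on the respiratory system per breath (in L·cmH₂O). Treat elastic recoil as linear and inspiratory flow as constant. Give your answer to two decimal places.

2.70

Elastic work ≈ ½ × (Pplat − PEEP) × Vt = 0.5 × (14.1 − 4) × 0.535 L = 0.5 × 10.1 × 0.535 = 2.702 L·cmH2O.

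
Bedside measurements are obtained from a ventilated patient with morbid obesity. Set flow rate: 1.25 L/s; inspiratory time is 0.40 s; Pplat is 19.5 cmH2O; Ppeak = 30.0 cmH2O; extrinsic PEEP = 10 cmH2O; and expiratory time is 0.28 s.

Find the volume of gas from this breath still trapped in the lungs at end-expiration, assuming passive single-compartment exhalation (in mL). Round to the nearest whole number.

265

Vt = flow × Ti = 1.25 L/s × 0.40 s × 1000 mL/L = 500.0 mL.
R = (PIP − Pplat)/V̇ = (30.0 − 19.5) / 1.25 = 10.5/1.25 = 8.4 cmH2O·s/L.
C = Vt/(Pplat − PEEP) = 500.0 / (19.5 − 10) = 500.0/9.5 = 52.632 mL/cmH2O.
τ = R × C = 8.4 × 0.05263 L/cmH2O = 0.4421 s.
Fraction remaining = e^(−Te/τ) = e^(−0.28/0.4421) = 0.5308.
Trapped volume = 500.0 × 0.5308 = 265.4 mL.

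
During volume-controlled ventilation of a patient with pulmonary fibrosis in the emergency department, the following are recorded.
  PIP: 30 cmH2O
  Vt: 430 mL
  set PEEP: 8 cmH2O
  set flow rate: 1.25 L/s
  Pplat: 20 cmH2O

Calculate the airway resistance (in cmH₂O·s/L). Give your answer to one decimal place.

8.0

Raw = (PIP − Pplat) / flow = (30 − 20) / 1.25 = 10.0 / 1.25 = 8.0 cmH2O·s/L.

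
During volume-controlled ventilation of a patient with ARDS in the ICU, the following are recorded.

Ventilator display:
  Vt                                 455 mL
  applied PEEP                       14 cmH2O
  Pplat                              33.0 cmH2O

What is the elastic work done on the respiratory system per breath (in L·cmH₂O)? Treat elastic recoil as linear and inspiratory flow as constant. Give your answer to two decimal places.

Elastic work ≈ ½ × (Pplat − PEEP) × Vt = 0.5 × (33.0 − 14) × 0.455 L = 0.5 × 19.0 × 0.455 = 4.323 L·cmH2O.

4.32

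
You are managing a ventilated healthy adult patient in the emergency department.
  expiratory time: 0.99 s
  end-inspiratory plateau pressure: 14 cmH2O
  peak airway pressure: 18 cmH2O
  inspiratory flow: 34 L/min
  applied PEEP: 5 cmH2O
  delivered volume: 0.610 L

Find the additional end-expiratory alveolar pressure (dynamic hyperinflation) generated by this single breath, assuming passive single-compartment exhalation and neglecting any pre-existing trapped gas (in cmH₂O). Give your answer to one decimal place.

1.1

Flow: 34 L/min ÷ 60 = 0.5667 L/s.
R = (PIP − Pplat)/V̇ = (18 − 14) / 0.5667 = 4.0/0.5667 = 7.058 cmH2O·s/L.
C = Vt/(Pplat − PEEP) = 610.0 / (14 − 5) = 610.0/9.0 = 67.778 mL/cmH2O.
τ = R × C = 7.058 × 0.06778 L/cmH2O = 0.4784 s.
Fraction remaining = e^(−Te/τ) = e^(−0.99/0.4784) = 0.1263; trapped volume = 610.0 × 0.1263 = 77.043 mL.
Additional alveolar pressure from trapping ≈ V_trapped / C = 77.043 / 67.778 = 1.137 cmH2O.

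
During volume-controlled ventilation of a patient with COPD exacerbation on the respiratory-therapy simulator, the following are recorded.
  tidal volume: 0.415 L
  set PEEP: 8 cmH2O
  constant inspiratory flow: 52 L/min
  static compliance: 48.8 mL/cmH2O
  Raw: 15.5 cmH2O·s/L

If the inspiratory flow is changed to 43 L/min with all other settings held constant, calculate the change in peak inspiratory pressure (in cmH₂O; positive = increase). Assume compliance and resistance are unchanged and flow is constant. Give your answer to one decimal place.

-2.3

Flow: 52 L/min ÷ 60 = 0.8667 L/s.
New flow: 43 L/min ÷ 60 = 0.7167 L/s.
PIP = Vt/C + R·V̇ + PEEP (constant-flow equation of motion).
Only the resistive term changes: ΔPIP = R × ΔV̇ = 15.5 × (0.7167 − 0.8667) = 15.5 × -0.15 = -2.325 cmH2O.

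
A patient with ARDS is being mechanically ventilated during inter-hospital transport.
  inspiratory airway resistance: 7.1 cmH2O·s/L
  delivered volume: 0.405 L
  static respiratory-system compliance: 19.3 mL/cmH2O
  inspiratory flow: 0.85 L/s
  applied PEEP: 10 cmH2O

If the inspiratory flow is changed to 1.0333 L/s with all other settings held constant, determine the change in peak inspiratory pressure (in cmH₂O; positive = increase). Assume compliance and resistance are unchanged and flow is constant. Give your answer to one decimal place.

1.3

PIP = Vt/C + R·V̇ + PEEP (constant-flow equation of motion).
Only the resistive term changes: ΔPIP = R × ΔV̇ = 7.1 × (1.0333 − 0.85) = 7.1 × 0.1833 = 1.301 cmH2O.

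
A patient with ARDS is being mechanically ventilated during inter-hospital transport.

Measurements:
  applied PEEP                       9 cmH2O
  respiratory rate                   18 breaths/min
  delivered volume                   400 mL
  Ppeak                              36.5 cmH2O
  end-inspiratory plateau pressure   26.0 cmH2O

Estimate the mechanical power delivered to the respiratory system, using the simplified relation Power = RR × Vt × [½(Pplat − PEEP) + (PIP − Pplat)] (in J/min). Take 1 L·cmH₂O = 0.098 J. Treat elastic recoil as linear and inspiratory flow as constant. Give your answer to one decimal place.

13.4

Per-breath work = Vt × [½(Pplat−PEEP) + (PIP−Pplat)] = 0.400 × [0.5×17.0 + 10.5] = 0.400 × 19.0 = 7.6 L·cmH2O.
Power = 18 × 7.6 = 136.8 L·cmH2O/min.
× 0.098 J/(L·cmH2O) → 13.406 J/min.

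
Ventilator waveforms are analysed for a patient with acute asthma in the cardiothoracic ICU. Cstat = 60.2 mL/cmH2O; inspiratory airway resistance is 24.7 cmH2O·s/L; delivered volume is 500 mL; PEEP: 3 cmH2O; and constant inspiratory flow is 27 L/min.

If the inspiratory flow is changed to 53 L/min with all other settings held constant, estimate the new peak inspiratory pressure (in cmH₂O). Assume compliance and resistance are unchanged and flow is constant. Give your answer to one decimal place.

33.1

Flow: 27 L/min ÷ 60 = 0.45 L/s.
New flow: 53 L/min ÷ 60 = 0.8833 L/s.
PIP = Vt/C + R·V̇ + PEEP (constant-flow equation of motion).
Only the resistive term changes: ΔPIP = R × ΔV̇ = 24.7 × (0.8833 − 0.45) = 24.7 × 0.4333 = 10.703 cmH2O.
Original PIP = 500/60.2 + 24.7×0.45 + 3 = 22.421 cmH2O; new PIP = 22.421 + (10.703) = 33.124 cmH2O.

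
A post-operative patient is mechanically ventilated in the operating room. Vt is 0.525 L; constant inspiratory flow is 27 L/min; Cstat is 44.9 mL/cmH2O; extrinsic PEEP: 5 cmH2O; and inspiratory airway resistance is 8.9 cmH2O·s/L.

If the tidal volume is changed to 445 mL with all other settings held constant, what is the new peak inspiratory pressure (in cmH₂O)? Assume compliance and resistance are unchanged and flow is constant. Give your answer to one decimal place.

18.9

Flow: 27 L/min ÷ 60 = 0.45 L/s.
PIP = Vt/C + R·V̇ + PEEP (constant-flow equation of motion).
Only the elastic term changes: ΔPIP = ΔVt / C = (445 − 525) / 44.9 = -1.782 cmH2O.
Original PIP = 525/44.9 + 8.9×0.45 + 5 = 20.698 cmH2O; new PIP = 20.698 + (-1.782) = 18.916 cmH2O.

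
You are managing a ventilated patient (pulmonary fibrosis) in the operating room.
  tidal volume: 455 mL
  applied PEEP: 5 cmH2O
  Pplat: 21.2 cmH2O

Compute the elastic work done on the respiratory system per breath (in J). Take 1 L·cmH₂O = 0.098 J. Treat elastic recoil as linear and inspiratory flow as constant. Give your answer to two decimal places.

Elastic work ≈ ½ × (Pplat − PEEP) × Vt = 0.5 × (21.2 − 5) × 0.455 L = 0.5 × 16.2 × 0.455 = 3.686 L·cmH2O.
× 0.098 J/(L·cmH2O) → 0.3612 J.

0.36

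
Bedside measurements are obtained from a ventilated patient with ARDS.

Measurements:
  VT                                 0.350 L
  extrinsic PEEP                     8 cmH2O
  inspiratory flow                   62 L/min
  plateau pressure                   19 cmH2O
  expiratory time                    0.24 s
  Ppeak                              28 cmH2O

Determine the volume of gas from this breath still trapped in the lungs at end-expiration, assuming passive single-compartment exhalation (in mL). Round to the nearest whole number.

Flow: 62 L/min ÷ 60 = 1.0333 L/s.
R = (PIP − Pplat)/V̇ = (28 − 19) / 1.0333 = 9.0/1.0333 = 8.71 cmH2O·s/L.
C = Vt/(Pplat − PEEP) = 350.0 / (19 − 8) = 350.0/11.0 = 31.818 mL/cmH2O.
τ = R × C = 8.71 × 0.03182 L/cmH2O = 0.2772 s.
Fraction remaining = e^(−Te/τ) = e^(−0.24/0.2772) = 0.4207.
Trapped volume = 350.0 × 0.4207 = 147.25 mL.

147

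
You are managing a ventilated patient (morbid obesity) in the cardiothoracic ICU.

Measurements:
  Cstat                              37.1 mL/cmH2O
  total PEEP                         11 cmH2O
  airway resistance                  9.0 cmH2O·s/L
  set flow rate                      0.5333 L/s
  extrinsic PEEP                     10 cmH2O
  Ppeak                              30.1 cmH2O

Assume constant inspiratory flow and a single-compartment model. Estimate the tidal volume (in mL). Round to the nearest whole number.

Total PEEP = 11 cmH2O (set 10 + intrinsic 1); this is the baseline alveolar pressure.
Equation of motion (constant flow): PIP = Vt/C + R·V̇ + PEEP.
Vt/C = PIP − R·V̇ − PEEP = 30.1 − 4.8 − 11 = 14.3 cmH2O.
Vt = C × 14.3 = 37.1 × 14.3 = 530.53 mL.

531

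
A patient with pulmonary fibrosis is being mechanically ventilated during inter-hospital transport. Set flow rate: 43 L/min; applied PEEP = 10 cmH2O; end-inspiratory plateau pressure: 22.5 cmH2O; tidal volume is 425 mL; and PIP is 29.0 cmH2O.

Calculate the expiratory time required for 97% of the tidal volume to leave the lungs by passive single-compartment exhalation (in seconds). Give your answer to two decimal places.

Flow: 43 L/min ÷ 60 = 0.7167 L/s.
R = (PIP − Pplat)/V̇ = (29.0 − 22.5) / 0.7167 = 6.5/0.7167 = 9.069 cmH2O·s/L.
C = Vt/(Pplat − PEEP) = 425.0 / (22.5 − 10) = 425.0/12.5 = 34.0 mL/cmH2O.
τ = R × C = 9.069 × 0.034 L/cmH2O = 0.3083 s.
t = −τ·ln(1 − 0.97) = −0.3083·ln(0.03) = 1.081 s.

1.08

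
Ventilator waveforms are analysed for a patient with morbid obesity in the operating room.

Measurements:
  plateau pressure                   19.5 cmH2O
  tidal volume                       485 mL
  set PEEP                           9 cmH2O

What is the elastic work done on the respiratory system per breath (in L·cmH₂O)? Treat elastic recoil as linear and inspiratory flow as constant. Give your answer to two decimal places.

2.55

Elastic work ≈ ½ × (Pplat − PEEP) × Vt = 0.5 × (19.5 − 9) × 0.485 L = 0.5 × 10.5 × 0.485 = 2.546 L·cmH2O.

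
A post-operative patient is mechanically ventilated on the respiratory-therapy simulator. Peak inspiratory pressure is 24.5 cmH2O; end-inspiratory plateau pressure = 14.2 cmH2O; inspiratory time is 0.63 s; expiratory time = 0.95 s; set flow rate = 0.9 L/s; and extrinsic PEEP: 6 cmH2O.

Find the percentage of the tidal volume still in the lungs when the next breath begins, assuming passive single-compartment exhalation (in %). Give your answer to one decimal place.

Vt = flow × Ti = 0.9 L/s × 0.63 s × 1000 mL/L = 567.0 mL.
R = (PIP − Pplat)/V̇ = (24.5 − 14.2) / 0.9 = 10.3/0.9 = 11.444 cmH2O·s/L.
C = Vt/(Pplat − PEEP) = 567.0 / (14.2 − 6) = 567.0/8.2 = 69.146 mL/cmH2O.
τ = R × C = 11.444 × 0.06915 L/cmH2O = 0.7914 s.
Fraction remaining at end-expiration = e^(−Te/τ) = e^(−0.95/0.7914) = 0.3011 → 30.11%.

30.1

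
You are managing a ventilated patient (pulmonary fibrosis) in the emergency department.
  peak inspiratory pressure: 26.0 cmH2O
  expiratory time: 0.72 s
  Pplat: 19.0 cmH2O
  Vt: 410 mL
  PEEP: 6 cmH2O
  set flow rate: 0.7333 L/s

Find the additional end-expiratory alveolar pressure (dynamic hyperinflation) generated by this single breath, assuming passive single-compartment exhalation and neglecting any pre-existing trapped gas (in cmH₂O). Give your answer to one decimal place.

R = (PIP − Pplat)/V̇ = (26.0 − 19.0) / 0.7333 = 7.0/0.7333 = 9.546 cmH2O·s/L.
C = Vt/(Pplat − PEEP) = 410.0 / (19.0 − 6) = 410.0/13.0 = 31.538 mL/cmH2O.
τ = R × C = 9.546 × 0.03154 L/cmH2O = 0.3011 s.
Fraction remaining = e^(−Te/τ) = e^(−0.72/0.3011) = 0.09152; trapped volume = 410.0 × 0.09152 = 37.523 mL.
Additional alveolar pressure from trapping ≈ V_trapped / C = 37.523 / 31.538 = 1.19 cmH2O.

1.2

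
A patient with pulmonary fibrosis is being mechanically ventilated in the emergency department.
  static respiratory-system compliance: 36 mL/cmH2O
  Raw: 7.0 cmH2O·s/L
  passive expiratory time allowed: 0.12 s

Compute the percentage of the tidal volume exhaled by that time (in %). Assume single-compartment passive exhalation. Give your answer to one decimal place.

37.9

τ = R × C = 7.0 × 36 mL/cmH2O = 7.0 × 0.036 L/cmH2O = 0.252 s.
Passive exhalation: V(t)/V₀ = e^(−t/τ) = e^(−0.12/0.252) = 0.6211.
Fraction exhaled = 1 − 0.6211 = 0.3789 → 37.89%.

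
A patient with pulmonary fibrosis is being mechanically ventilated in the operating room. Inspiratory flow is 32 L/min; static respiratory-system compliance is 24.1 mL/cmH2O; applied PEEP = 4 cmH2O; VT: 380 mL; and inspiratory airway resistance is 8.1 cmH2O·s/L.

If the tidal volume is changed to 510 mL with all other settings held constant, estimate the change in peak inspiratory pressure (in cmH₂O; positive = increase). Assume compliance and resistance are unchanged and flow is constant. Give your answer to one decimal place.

5.4

PIP = Vt/C + R·V̇ + PEEP (constant-flow equation of motion).
Only the elastic term changes: ΔPIP = ΔVt / C = (510 − 380) / 24.1 = 5.394 cmH2O.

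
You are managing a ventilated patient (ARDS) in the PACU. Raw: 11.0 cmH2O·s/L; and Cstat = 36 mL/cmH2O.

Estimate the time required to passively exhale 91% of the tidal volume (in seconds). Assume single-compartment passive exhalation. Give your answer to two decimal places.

τ = R × C = 11.0 × 36 mL/cmH2O = 11.0 × 0.036 L/cmH2O = 0.396 s.
Exhaled fraction f = 1 − e^(−t/τ) → t = −τ·ln(1 − f) = −0.396·ln(0.09) = 0.9535 s.

0.95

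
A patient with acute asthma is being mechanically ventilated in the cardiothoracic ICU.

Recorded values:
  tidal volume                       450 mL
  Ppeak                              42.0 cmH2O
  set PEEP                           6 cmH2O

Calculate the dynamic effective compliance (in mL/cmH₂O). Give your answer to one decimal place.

Dynamic compliance = Vt / (PIP − PEEP) = 450 / (42.0 − 6) = 450 / 36.0 = 12.5 mL/cmH2O.

12.5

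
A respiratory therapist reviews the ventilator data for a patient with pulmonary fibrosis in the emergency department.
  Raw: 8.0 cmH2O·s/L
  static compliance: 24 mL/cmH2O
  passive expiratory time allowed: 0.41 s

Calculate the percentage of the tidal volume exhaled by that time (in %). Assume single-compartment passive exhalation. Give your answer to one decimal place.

88.2

τ = R × C = 8.0 × 24 mL/cmH2O = 8.0 × 0.024 L/cmH2O = 0.192 s.
Passive exhalation: V(t)/V₀ = e^(−t/τ) = e^(−0.41/0.192) = 0.1182.
Fraction exhaled = 1 − 0.1182 = 0.8818 → 88.18%.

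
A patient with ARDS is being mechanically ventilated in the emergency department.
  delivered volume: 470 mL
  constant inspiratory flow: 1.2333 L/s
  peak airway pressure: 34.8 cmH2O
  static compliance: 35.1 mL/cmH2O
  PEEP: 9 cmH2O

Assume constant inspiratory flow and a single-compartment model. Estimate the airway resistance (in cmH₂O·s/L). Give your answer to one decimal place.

Equation of motion (constant flow): PIP = Vt/C + R·V̇ + PEEP.
R·V̇ = PIP − Vt/C − PEEP = 34.8 − 470/35.1 − 9 = 34.8 − 13.39 − 9 = 12.41 cmH2O.
R = 12.41 / 1.2333 = 10.062 cmH2O·s/L.

10.1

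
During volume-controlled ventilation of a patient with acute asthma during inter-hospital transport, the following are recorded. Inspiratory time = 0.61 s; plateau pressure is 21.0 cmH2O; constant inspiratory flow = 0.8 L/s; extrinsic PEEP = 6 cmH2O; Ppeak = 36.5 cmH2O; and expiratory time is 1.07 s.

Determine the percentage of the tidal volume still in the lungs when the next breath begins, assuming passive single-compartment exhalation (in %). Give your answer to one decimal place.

Vt = flow × Ti = 0.8 L/s × 0.61 s × 1000 mL/L = 488.0 mL.
R = (PIP − Pplat)/V̇ = (36.5 − 21.0) / 0.8 = 15.5/0.8 = 19.375 cmH2O·s/L.
C = Vt/(Pplat − PEEP) = 488.0 / (21.0 − 6) = 488.0/15.0 = 32.533 mL/cmH2O.
τ = R × C = 19.375 × 0.03253 L/cmH2O = 0.6303 s.
Fraction remaining at end-expiration = e^(−Te/τ) = e^(−1.07/0.6303) = 0.1831 → 18.31%.

18.3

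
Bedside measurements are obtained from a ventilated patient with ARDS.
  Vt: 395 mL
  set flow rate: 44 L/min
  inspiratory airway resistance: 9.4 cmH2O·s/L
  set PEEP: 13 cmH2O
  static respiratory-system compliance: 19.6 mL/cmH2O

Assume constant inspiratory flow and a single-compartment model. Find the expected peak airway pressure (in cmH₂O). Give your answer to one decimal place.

Flow: 44 L/min ÷ 60 = 0.7333 L/s.
Equation of motion (constant flow): PIP = Vt/C + R·V̇ + PEEP.
PIP = 395/19.6 + 9.4×0.7333 + 13 = 20.153 + 6.893 + 13 = 40.046 cmH2O.

40.0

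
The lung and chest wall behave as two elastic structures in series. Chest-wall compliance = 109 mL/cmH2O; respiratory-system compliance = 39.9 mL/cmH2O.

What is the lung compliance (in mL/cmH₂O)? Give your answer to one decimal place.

1/CL = 1/Crs − 1/Ccw.
1/CL = 1/39.9 − 1/109 = 0.01589.
CL = 62.933 mL/cmH2O.

62.9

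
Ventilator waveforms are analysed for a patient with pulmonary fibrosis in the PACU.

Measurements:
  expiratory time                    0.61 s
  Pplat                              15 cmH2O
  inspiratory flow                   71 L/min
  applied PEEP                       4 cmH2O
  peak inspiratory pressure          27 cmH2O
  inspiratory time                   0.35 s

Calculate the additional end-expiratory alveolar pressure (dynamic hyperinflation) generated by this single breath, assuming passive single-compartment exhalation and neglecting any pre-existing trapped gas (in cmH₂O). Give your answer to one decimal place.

2.2

Flow: 71 L/min ÷ 60 = 1.1833 L/s.
Vt = flow × Ti = 1.1833 L/s × 0.35 s × 1000 mL/L = 414.16 mL.
R = (PIP − Pplat)/V̇ = (27 − 15) / 1.1833 = 12.0/1.1833 = 10.141 cmH2O·s/L.
C = Vt/(Pplat − PEEP) = 414.16 / (15 − 4) = 414.16/11.0 = 37.651 mL/cmH2O.
τ = R × C = 10.141 × 0.03765 L/cmH2O = 0.3818 s.
Fraction remaining = e^(−Te/τ) = e^(−0.61/0.3818) = 0.2024; trapped volume = 414.16 × 0.2024 = 83.826 mL.
Additional alveolar pressure from trapping ≈ V_trapped / C = 83.826 / 37.651 = 2.226 cmH2O.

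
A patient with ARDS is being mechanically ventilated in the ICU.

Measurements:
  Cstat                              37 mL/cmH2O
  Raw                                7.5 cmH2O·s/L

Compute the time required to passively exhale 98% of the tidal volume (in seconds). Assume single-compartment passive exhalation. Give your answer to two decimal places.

τ = R × C = 7.5 × 37 mL/cmH2O = 7.5 × 0.037 L/cmH2O = 0.2775 s.
Exhaled fraction f = 1 − e^(−t/τ) → t = −τ·ln(1 − f) = −0.2775·ln(0.02) = 1.086 s.

1.09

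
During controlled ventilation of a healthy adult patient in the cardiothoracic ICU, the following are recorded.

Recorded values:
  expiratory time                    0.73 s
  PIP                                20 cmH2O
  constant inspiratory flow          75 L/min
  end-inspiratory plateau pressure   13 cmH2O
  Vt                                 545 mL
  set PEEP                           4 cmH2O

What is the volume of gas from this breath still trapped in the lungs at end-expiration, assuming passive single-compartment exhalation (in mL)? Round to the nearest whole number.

63

Flow: 75 L/min ÷ 60 = 1.25 L/s.
R = (PIP − Pplat)/V̇ = (20 − 13) / 1.25 = 7.0/1.25 = 5.6 cmH2O·s/L.
C = Vt/(Pplat − PEEP) = 545.0 / (13 − 4) = 545.0/9.0 = 60.556 mL/cmH2O.
τ = R × C = 5.6 × 0.06056 L/cmH2O = 0.3391 s.
Fraction remaining = e^(−Te/τ) = e^(−0.73/0.3391) = 0.1162.
Trapped volume = 545.0 × 0.1162 = 63.329 mL.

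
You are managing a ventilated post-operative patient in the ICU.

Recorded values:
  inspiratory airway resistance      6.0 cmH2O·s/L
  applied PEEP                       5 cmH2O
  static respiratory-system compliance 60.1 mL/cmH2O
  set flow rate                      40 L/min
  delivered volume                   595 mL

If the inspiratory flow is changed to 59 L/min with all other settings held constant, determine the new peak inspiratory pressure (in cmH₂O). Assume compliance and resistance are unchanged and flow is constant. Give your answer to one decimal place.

20.8

Flow: 40 L/min ÷ 60 = 0.6667 L/s.
New flow: 59 L/min ÷ 60 = 0.9833 L/s.
PIP = Vt/C + R·V̇ + PEEP (constant-flow equation of motion).
Only the resistive term changes: ΔPIP = R × ΔV̇ = 6.0 × (0.9833 − 0.6667) = 6.0 × 0.3166 = 1.9 cmH2O.
Original PIP = 595/60.1 + 6.0×0.6667 + 5 = 18.9 cmH2O; new PIP = 18.9 + (1.9) = 20.8 cmH2O.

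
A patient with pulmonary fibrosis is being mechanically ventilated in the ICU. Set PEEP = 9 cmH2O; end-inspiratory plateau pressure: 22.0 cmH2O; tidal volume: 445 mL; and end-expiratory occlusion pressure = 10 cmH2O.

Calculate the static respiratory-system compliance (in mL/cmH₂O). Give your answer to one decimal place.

End-expiratory occlusion gives total PEEP = 10 cmH2O (intrinsic PEEP = 10 − 9 = 1). Use total PEEP for the elastic gradient.
Cstat = Vt / (Pplat − PEEPtotal) = 445 / (22.0 − 10) = 445 / 12.0 = 37.083 mL/cmH2O.

37.1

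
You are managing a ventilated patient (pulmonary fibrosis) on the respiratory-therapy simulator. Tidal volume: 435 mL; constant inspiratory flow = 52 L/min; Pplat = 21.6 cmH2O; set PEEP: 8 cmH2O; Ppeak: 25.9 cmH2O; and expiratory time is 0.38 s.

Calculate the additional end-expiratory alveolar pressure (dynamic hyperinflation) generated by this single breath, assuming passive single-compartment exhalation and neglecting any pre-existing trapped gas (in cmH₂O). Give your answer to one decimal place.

Flow: 52 L/min ÷ 60 = 0.8667 L/s.
R = (PIP − Pplat)/V̇ = (25.9 − 21.6) / 0.8667 = 4.3/0.8667 = 4.961 cmH2O·s/L.
C = Vt/(Pplat − PEEP) = 435.0 / (21.6 − 8) = 435.0/13.6 = 31.985 mL/cmH2O.
τ = R × C = 4.961 × 0.03199 L/cmH2O = 0.1587 s.
Fraction remaining = e^(−Te/τ) = e^(−0.38/0.1587) = 0.09122; trapped volume = 435.0 × 0.09122 = 39.681 mL.
Additional alveolar pressure from trapping ≈ V_trapped / C = 39.681 / 31.985 = 1.241 cmH2O.

1.2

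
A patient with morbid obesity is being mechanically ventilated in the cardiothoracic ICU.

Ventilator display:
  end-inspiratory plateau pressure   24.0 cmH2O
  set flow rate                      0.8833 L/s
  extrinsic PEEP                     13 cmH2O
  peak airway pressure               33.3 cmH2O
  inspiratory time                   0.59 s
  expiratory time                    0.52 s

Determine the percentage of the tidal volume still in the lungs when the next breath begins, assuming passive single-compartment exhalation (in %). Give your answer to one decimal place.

35.3

Vt = flow × Ti = 0.8833 L/s × 0.59 s × 1000 mL/L = 521.15 mL.
R = (PIP − Pplat)/V̇ = (33.3 − 24.0) / 0.8833 = 9.3/0.8833 = 10.529 cmH2O·s/L.
C = Vt/(Pplat − PEEP) = 521.15 / (24.0 − 13) = 521.15/11.0 = 47.377 mL/cmH2O.
τ = R × C = 10.529 × 0.04738 L/cmH2O = 0.4989 s.
Fraction remaining at end-expiration = e^(−Te/τ) = e^(−0.52/0.4989) = 0.3526 → 35.26%.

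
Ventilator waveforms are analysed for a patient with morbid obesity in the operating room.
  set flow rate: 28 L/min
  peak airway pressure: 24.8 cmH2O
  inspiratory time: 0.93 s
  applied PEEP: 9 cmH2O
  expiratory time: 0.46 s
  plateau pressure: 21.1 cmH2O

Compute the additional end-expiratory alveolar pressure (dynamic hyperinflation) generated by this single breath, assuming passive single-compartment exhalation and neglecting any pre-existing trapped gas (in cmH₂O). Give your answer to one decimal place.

2.4

Flow: 28 L/min ÷ 60 = 0.4667 L/s.
Vt = flow × Ti = 0.4667 L/s × 0.93 s × 1000 mL/L = 434.03 mL.
R = (PIP − Pplat)/V̇ = (24.8 − 21.1) / 0.4667 = 3.7/0.4667 = 7.928 cmH2O·s/L.
C = Vt/(Pplat − PEEP) = 434.03 / (21.1 − 9) = 434.03/12.1 = 35.87 mL/cmH2O.
τ = R × C = 7.928 × 0.03587 L/cmH2O = 0.2844 s.
Fraction remaining = e^(−Te/τ) = e^(−0.46/0.2844) = 0.1984; trapped volume = 434.03 × 0.1984 = 86.112 mL.
Additional alveolar pressure from trapping ≈ V_trapped / C = 86.112 / 35.87 = 2.401 cmH2O.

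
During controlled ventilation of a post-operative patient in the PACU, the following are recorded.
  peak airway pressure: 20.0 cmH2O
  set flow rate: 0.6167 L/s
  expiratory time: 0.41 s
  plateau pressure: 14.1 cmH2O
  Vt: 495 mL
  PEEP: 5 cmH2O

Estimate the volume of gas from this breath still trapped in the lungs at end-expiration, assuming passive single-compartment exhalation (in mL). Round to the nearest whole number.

225

R = (PIP − Pplat)/V̇ = (20.0 − 14.1) / 0.6167 = 5.9/0.6167 = 9.567 cmH2O·s/L.
C = Vt/(Pplat − PEEP) = 495.0 / (14.1 − 5) = 495.0/9.1 = 54.396 mL/cmH2O.
τ = R × C = 9.567 × 0.0544 L/cmH2O = 0.5204 s.
Fraction remaining = e^(−Te/τ) = e^(−0.41/0.5204) = 0.4548.
Trapped volume = 495.0 × 0.4548 = 225.13 mL.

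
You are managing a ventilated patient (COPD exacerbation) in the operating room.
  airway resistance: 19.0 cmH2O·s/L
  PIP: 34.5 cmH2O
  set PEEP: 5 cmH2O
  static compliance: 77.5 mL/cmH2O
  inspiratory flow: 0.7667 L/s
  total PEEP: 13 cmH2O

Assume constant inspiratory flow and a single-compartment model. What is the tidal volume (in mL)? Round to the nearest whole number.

537

Total PEEP = 13 cmH2O (set 5 + intrinsic 8); this is the baseline alveolar pressure.
Equation of motion (constant flow): PIP = Vt/C + R·V̇ + PEEP.
Vt/C = PIP − R·V̇ − PEEP = 34.5 − 14.567 − 13 = 6.933 cmH2O.
Vt = C × 6.933 = 77.5 × 6.933 = 537.31 mL.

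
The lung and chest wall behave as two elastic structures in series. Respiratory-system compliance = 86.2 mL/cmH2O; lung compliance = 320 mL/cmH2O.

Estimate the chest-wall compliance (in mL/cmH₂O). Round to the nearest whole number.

1/Ccw = 1/Crs − 1/CL.
1/Ccw = 1/86.2 − 1/320 = 0.008476.
Ccw = 117.98 mL/cmH2O.

118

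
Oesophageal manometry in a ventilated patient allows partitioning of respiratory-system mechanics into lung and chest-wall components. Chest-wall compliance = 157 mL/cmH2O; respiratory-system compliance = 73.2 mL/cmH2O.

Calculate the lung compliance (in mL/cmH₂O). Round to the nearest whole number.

1/CL = 1/Crs − 1/Ccw.
1/CL = 1/73.2 − 1/157 = 0.007292.
CL = 137.14 mL/cmH2O.

137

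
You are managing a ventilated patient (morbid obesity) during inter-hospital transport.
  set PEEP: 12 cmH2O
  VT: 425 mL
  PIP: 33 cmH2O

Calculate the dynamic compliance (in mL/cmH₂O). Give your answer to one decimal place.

Dynamic compliance = Vt / (PIP − PEEP) = 425 / (33 − 12) = 425 / 21.0 = 20.238 mL/cmH2O.

20.2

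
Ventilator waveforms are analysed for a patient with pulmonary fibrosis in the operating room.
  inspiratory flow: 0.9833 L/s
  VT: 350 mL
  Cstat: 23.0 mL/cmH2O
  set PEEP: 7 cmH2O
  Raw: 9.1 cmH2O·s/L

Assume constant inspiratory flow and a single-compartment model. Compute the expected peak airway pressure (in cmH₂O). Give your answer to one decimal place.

31.2

Equation of motion (constant flow): PIP = Vt/C + R·V̇ + PEEP.
PIP = 350/23.0 + 9.1×0.9833 + 7 = 15.217 + 8.948 + 7 = 31.165 cmH2O.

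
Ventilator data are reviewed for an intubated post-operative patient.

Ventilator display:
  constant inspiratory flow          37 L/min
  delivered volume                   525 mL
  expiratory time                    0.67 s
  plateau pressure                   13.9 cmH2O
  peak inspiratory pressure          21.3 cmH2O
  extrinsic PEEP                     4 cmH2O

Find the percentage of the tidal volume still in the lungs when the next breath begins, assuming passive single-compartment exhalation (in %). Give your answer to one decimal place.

Flow: 37 L/min ÷ 60 = 0.6167 L/s.
R = (PIP − Pplat)/V̇ = (21.3 − 13.9) / 0.6167 = 7.4/0.6167 = 11.999 cmH2O·s/L.
C = Vt/(Pplat − PEEP) = 525.0 / (13.9 − 4) = 525.0/9.9 = 53.03 mL/cmH2O.
τ = R × C = 11.999 × 0.05303 L/cmH2O = 0.6363 s.
Fraction remaining at end-expiration = e^(−Te/τ) = e^(−0.67/0.6363) = 0.3489 → 34.89%.

34.9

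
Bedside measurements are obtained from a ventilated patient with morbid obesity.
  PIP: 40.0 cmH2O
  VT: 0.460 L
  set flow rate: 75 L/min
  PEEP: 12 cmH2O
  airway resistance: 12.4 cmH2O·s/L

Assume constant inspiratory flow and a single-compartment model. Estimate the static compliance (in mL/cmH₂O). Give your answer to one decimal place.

Flow: 75 L/min ÷ 60 = 1.25 L/s.
Equation of motion (constant flow): PIP = Vt/C + R·V̇ + PEEP.
Vt/C = PIP − R·V̇ − PEEP = 40.0 − 12.4×1.25 − 12 = 40.0 − 15.5 − 12 = 12.5 cmH2O.
C = Vt / 12.5 = 460 / 12.5 = 36.8 mL/cmH2O.

36.8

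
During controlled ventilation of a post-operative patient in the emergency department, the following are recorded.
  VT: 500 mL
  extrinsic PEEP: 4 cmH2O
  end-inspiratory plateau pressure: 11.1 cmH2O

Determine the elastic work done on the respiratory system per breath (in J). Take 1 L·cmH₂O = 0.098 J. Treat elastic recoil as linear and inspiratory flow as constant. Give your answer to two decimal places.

Elastic work ≈ ½ × (Pplat − PEEP) × Vt = 0.5 × (11.1 − 4) × 0.500 L = 0.5 × 7.1 × 0.500 = 1.775 L·cmH2O.
× 0.098 J/(L·cmH2O) → 0.174 J.

0.17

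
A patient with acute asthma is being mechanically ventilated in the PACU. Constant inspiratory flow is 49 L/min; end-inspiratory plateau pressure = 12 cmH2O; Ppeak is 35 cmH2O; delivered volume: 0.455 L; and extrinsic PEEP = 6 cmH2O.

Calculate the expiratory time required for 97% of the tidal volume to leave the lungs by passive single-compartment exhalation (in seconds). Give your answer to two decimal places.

7.49

Flow: 49 L/min ÷ 60 = 0.8167 L/s.
R = (PIP − Pplat)/V̇ = (35 − 12) / 0.8167 = 23.0/0.8167 = 28.162 cmH2O·s/L.
C = Vt/(Pplat − PEEP) = 455.0 / (12 − 6) = 455.0/6.0 = 75.833 mL/cmH2O.
τ = R × C = 28.162 × 0.07583 L/cmH2O = 2.136 s.
t = −τ·ln(1 − 0.97) = −2.136·ln(0.03) = 7.49 s.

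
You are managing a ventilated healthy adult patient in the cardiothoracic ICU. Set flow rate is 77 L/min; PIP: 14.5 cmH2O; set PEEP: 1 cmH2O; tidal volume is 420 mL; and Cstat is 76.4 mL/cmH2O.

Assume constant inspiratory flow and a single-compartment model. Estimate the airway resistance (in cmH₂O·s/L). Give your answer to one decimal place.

6.2

Flow: 77 L/min ÷ 60 = 1.2833 L/s.
Equation of motion (constant flow): PIP = Vt/C + R·V̇ + PEEP.
R·V̇ = PIP − Vt/C − PEEP = 14.5 − 420/76.4 − 1 = 14.5 − 5.497 − 1 = 8.003 cmH2O.
R = 8.003 / 1.2833 = 6.236 cmH2O·s/L.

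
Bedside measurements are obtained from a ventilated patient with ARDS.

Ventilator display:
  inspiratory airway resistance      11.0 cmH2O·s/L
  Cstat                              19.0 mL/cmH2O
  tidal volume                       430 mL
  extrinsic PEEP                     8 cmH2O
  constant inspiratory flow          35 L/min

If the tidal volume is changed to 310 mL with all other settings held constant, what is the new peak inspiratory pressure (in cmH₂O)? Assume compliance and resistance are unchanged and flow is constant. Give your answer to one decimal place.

Flow: 35 L/min ÷ 60 = 0.5833 L/s.
PIP = Vt/C + R·V̇ + PEEP (constant-flow equation of motion).
Only the elastic term changes: ΔPIP = ΔVt / C = (310 − 430) / 19.0 = -6.316 cmH2O.
Original PIP = 430/19.0 + 11.0×0.5833 + 8 = 37.048 cmH2O; new PIP = 37.048 + (-6.316) = 30.732 cmH2O.

30.7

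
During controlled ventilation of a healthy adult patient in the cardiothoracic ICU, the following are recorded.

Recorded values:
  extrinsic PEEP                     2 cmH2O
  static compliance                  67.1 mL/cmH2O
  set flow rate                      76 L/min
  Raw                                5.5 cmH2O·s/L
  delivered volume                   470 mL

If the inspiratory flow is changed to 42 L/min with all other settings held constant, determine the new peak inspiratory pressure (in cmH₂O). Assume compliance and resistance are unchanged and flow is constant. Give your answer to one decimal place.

Flow: 76 L/min ÷ 60 = 1.2667 L/s.
New flow: 42 L/min ÷ 60 = 0.7 L/s.
PIP = Vt/C + R·V̇ + PEEP (constant-flow equation of motion).
Only the resistive term changes: ΔPIP = R × ΔV̇ = 5.5 × (0.7 − 1.2667) = 5.5 × -0.5667 = -3.117 cmH2O.
Original PIP = 470/67.1 + 5.5×1.2667 + 2 = 15.971 cmH2O; new PIP = 15.971 + (-3.117) = 12.854 cmH2O.

12.9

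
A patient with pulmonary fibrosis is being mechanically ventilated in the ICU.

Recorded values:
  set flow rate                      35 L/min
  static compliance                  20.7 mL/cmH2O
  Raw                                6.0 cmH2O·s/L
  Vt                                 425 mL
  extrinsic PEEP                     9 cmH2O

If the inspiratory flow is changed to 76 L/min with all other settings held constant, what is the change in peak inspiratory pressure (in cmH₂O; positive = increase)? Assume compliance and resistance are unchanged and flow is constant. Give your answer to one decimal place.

Flow: 35 L/min ÷ 60 = 0.5833 L/s.
New flow: 76 L/min ÷ 60 = 1.2667 L/s.
PIP = Vt/C + R·V̇ + PEEP (constant-flow equation of motion).
Only the resistive term changes: ΔPIP = R × ΔV̇ = 6.0 × (1.2667 − 0.5833) = 6.0 × 0.6834 = 4.1 cmH2O.

4.1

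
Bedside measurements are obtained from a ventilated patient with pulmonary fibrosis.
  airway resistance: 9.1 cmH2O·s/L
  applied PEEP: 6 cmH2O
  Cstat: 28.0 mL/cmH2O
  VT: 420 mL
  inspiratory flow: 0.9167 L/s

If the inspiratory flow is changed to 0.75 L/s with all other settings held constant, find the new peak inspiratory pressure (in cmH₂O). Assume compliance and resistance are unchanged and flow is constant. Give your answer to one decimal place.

PIP = Vt/C + R·V̇ + PEEP (constant-flow equation of motion).
Only the resistive term changes: ΔPIP = R × ΔV̇ = 9.1 × (0.75 − 0.9167) = 9.1 × -0.1667 = -1.517 cmH2O.
Original PIP = 420/28.0 + 9.1×0.9167 + 6 = 29.342 cmH2O; new PIP = 29.342 + (-1.517) = 27.825 cmH2O.

27.8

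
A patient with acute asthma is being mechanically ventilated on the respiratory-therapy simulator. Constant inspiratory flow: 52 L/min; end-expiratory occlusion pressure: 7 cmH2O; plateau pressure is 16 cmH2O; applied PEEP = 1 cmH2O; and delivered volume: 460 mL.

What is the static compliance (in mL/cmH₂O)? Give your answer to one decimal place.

End-expiratory occlusion gives total PEEP = 7 cmH2O (intrinsic PEEP = 7 − 1 = 6). Use total PEEP for the elastic gradient.
Cstat = Vt / (Pplat − PEEPtotal) = 460 / (16 − 7) = 460 / 9.0 = 51.111 mL/cmH2O.

51.1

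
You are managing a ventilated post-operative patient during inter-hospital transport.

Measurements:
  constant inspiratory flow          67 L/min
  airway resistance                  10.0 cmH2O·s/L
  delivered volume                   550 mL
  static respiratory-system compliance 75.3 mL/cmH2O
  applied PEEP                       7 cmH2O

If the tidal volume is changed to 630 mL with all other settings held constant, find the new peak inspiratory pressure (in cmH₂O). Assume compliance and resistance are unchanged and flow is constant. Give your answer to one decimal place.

26.5

Flow: 67 L/min ÷ 60 = 1.1167 L/s.
PIP = Vt/C + R·V̇ + PEEP (constant-flow equation of motion).
Only the elastic term changes: ΔPIP = ΔVt / C = (630 − 550) / 75.3 = 1.062 cmH2O.
Original PIP = 550/75.3 + 10.0×1.1167 + 7 = 25.471 cmH2O; new PIP = 25.471 + (1.062) = 26.533 cmH2O.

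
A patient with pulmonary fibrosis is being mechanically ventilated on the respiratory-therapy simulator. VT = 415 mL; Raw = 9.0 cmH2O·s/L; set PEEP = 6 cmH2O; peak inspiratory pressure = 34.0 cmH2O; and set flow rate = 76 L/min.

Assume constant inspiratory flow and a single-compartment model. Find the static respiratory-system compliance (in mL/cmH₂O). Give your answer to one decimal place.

25.0

Flow: 76 L/min ÷ 60 = 1.2667 L/s.
Equation of motion (constant flow): PIP = Vt/C + R·V̇ + PEEP.
Vt/C = PIP − R·V̇ − PEEP = 34.0 − 9.0×1.2667 − 6 = 34.0 − 11.4 − 6 = 16.6 cmH2O.
C = Vt / 16.6 = 415 / 16.6 = 25.0 mL/cmH2O.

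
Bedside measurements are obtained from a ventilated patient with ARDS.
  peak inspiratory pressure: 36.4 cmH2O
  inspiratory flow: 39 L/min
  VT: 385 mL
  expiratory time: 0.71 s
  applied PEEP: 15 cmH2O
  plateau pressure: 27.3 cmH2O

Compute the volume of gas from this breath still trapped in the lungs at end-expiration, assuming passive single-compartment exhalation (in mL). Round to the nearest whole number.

76

Flow: 39 L/min ÷ 60 = 0.65 L/s.
R = (PIP − Pplat)/V̇ = (36.4 − 27.3) / 0.65 = 9.1/0.65 = 14.0 cmH2O·s/L.
C = Vt/(Pplat − PEEP) = 385.0 / (27.3 − 15) = 385.0/12.3 = 31.301 mL/cmH2O.
τ = R × C = 14.0 × 0.0313 L/cmH2O = 0.4382 s.
Fraction remaining = e^(−Te/τ) = e^(−0.71/0.4382) = 0.1978.
Trapped volume = 385.0 × 0.1978 = 76.153 mL.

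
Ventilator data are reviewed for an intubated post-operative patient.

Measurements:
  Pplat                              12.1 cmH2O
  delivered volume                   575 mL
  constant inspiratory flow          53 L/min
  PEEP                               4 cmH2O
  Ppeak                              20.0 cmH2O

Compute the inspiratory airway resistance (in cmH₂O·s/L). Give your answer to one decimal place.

8.9

Flow: 53 L/min ÷ 60 = 0.8833 L/s.
Raw = (PIP − Pplat) / flow = (20.0 − 12.1) / 0.8833 = 7.9 / 0.8833 = 8.944 cmH2O·s/L.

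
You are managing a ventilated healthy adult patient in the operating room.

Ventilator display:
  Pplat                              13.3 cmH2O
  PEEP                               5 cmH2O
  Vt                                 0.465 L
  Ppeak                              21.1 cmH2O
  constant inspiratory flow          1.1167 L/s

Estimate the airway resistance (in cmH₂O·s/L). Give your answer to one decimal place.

7.0

Raw = (PIP − Pplat) / flow = (21.1 − 13.3) / 1.1167 = 7.8 / 1.1167 = 6.985 cmH2O·s/L.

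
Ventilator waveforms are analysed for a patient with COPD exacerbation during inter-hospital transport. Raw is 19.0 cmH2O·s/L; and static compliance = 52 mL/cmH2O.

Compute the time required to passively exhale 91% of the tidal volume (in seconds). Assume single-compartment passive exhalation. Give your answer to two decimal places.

τ = R × C = 19.0 × 52 mL/cmH2O = 19.0 × 0.052 L/cmH2O = 0.988 s.
Exhaled fraction f = 1 − e^(−t/τ) → t = −τ·ln(1 − f) = −0.988·ln(0.09) = 2.379 s.

2.38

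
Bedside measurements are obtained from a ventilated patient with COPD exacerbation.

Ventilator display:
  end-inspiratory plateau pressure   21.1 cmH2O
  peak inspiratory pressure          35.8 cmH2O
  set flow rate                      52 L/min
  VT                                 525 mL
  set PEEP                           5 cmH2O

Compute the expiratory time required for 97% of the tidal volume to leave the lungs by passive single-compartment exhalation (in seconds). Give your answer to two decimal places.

Flow: 52 L/min ÷ 60 = 0.8667 L/s.
R = (PIP − Pplat)/V̇ = (35.8 − 21.1) / 0.8667 = 14.7/0.8667 = 16.961 cmH2O·s/L.
C = Vt/(Pplat − PEEP) = 525.0 / (21.1 − 5) = 525.0/16.1 = 32.609 mL/cmH2O.
τ = R × C = 16.961 × 0.03261 L/cmH2O = 0.5531 s.
t = −τ·ln(1 − 0.97) = −0.5531·ln(0.03) = 1.939 s.

1.94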